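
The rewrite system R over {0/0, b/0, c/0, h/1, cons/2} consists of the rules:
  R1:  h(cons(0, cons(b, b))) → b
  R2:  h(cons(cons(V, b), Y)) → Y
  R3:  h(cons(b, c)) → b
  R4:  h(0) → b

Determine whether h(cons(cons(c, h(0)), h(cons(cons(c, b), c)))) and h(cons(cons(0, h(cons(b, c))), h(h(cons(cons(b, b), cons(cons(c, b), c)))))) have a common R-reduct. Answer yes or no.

Reduce t₁ = h(cons(cons(c, h(0)), h(cons(cons(c, b), c)))):
1. h(cons(cons(c, h(0)), h(cons(cons(c, b), c))))  →  h(cons(cons(c, b), h(cons(cons(c, b), c))))   [R4 at 1.1.2]
2. h(cons(cons(c, b), h(cons(cons(c, b), c))))  →  h(cons(cons(c, b), c))   [R2 at ε]
3. h(cons(cons(c, b), c))  →  c   [R2 at ε]

Reduce t₂ = h(cons(cons(0, h(cons(b, c))), h(h(cons(cons(b, b), cons(cons(c, b), c)))))):
1. h(cons(cons(0, h(cons(b, c))), h(h(cons(cons(b, b), cons(cons(c, b), c))))))  →  h(cons(cons(0, b), h(h(cons(cons(b, b), cons(cons(c, b), c))))))   [R3 at 1.1.2]
2. h(cons(cons(0, b), h(h(cons(cons(b, b), cons(cons(c, b), c))))))  →  h(h(cons(cons(b, b), cons(cons(c, b), c))))   [R2 at ε]
3. h(h(cons(cons(b, b), cons(cons(c, b), c))))  →  h(cons(cons(c, b), c))   [R2 at 1]
4. h(cons(cons(c, b), c))  →  c   [R2 at ε]

yes — NF(t₁) = c, NF(t₂) = c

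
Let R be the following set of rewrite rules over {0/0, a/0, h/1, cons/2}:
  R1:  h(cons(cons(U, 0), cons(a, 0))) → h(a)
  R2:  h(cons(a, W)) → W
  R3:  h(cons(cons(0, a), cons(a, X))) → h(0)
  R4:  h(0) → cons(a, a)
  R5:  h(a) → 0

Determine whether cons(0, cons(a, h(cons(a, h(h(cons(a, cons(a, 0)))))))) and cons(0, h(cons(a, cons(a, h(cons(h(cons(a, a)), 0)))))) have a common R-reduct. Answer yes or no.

Reduce t₁ = cons(0, cons(a, h(cons(a, h(h(cons(a, cons(a, 0)))))))):
1. cons(0, cons(a, h(cons(a, h(h(cons(a, cons(a, 0))))))))  →  cons(0, cons(a, h(h(cons(a, cons(a, 0))))))   [R2 at 2.2]
2. cons(0, cons(a, h(h(cons(a, cons(a, 0))))))  →  cons(0, cons(a, h(cons(a, 0))))   [R2 at 2.2.1]
3. cons(0, cons(a, h(cons(a, 0))))  →  cons(0, cons(a, 0))   [R2 at 2.2]

Reduce t₂ = cons(0, h(cons(a, cons(a, h(cons(h(cons(a, a)), 0)))))):
1. cons(0, h(cons(a, cons(a, h(cons(h(cons(a, a)), 0))))))  →  cons(0, cons(a, h(cons(h(cons(a, a)), 0))))   [R2 at 2]
2. cons(0, cons(a, h(cons(h(cons(a, a)), 0))))  →  cons(0, cons(a, h(cons(a, 0))))   [R2 at 2.2.1.1]
3. cons(0, cons(a, h(cons(a, 0))))  →  cons(0, cons(a, 0))   [R2 at 2.2]

yes — NF(t₁) = cons(0, cons(a, 0)), NF(t₂) = cons(0, cons(a, 0))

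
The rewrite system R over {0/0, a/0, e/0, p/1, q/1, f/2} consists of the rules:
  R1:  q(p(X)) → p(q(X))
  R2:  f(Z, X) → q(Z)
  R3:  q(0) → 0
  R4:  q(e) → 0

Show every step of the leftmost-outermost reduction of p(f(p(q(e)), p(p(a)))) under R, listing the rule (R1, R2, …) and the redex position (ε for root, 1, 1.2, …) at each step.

1. p(f(p(q(e)), p(p(a))))  →  p(q(p(q(e))))   [R2 at 1]
2. p(q(p(q(e))))  →  p(p(q(q(e))))   [R1 at 1]
3. p(p(q(q(e))))  →  p(p(q(0)))   [R4 at 1.1.1]
4. p(p(q(0)))  →  p(p(0))   [R3 at 1.1]

p(p(0))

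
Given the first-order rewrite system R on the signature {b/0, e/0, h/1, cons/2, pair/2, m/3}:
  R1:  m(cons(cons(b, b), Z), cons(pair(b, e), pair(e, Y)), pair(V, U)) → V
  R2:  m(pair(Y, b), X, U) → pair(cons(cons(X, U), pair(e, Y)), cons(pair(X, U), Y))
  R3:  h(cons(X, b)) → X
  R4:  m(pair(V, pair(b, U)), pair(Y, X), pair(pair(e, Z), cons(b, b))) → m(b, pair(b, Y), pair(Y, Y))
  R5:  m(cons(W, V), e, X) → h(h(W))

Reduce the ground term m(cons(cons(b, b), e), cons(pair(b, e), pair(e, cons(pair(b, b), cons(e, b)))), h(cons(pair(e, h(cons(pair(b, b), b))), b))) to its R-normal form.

1. m(cons(cons(b, b), e), cons(pair(b, e), pair(e, cons(pair(b, b), cons(e, b)))), h(cons(pair(e, h(cons(pair(b, b), b))), b)))  →  m(cons(cons(b, b), e), cons(pair(b, e), pair(e, cons(pair(b, b), cons(e, b)))), pair(e, h(cons(pair(b, b), b))))   [R3 at 3]
2. m(cons(cons(b, b), e), cons(pair(b, e), pair(e, cons(pair(b, b), cons(e, b)))), pair(e, h(cons(pair(b, b), b))))  →  e   [R1 at ε]

e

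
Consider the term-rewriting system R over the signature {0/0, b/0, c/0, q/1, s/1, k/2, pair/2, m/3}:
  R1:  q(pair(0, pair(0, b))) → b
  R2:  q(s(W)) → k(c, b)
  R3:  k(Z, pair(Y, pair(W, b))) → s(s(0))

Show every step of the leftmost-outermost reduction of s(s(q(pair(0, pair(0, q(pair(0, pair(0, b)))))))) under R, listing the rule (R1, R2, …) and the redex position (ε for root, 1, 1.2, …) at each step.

s(s(b))

1. s(s(q(pair(0, pair(0, q(pair(0, pair(0, b))))))))  →  s(s(q(pair(0, pair(0, b)))))   [R1 at 1.1.1.2.2]
2. s(s(q(pair(0, pair(0, b)))))  →  s(s(b))   [R1 at 1.1]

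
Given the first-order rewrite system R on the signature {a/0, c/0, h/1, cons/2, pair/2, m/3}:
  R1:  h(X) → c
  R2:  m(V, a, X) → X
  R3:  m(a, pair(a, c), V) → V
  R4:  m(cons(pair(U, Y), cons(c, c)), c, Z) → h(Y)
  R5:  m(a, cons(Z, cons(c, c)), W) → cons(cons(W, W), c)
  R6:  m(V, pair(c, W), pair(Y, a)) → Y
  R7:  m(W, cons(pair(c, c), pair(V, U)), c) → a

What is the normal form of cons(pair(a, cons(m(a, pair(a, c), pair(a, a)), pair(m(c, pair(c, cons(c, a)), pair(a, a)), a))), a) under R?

1. cons(pair(a, cons(m(a, pair(a, c), pair(a, a)), pair(m(c, pair(c, cons(c, a)), pair(a, a)), a))), a)  →  cons(pair(a, cons(pair(a, a), pair(m(c, pair(c, cons(c, a)), pair(a, a)), a))), a)   [R3 at 1.2.1]
2. cons(pair(a, cons(pair(a, a), pair(m(c, pair(c, cons(c, a)), pair(a, a)), a))), a)  →  cons(pair(a, cons(pair(a, a), pair(a, a))), a)   [R6 at 1.2.2.1]

cons(pair(a, cons(pair(a, a), pair(a, a))), a)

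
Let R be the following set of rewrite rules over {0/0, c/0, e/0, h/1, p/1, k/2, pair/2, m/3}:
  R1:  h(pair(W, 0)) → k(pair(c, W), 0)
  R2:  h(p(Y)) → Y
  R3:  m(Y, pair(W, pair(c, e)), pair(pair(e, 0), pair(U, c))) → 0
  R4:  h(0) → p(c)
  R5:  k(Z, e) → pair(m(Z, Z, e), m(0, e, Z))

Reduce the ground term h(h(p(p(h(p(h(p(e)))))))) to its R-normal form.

e

1. h(h(p(p(h(p(h(p(e))))))))  →  h(p(h(p(h(p(e))))))   [R2 at 1]
2. h(p(h(p(h(p(e))))))  →  h(p(h(p(e))))   [R2 at ε]
3. h(p(h(p(e))))  →  h(p(e))   [R2 at ε]
4. h(p(e))  →  e   [R2 at ε]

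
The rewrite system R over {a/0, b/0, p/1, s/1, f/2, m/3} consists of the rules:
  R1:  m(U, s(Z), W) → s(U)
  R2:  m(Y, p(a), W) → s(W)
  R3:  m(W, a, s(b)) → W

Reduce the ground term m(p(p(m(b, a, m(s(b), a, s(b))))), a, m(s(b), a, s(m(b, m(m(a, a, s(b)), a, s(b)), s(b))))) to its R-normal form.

1. m(p(p(m(b, a, m(s(b), a, s(b))))), a, m(s(b), a, s(m(b, m(m(a, a, s(b)), a, s(b)), s(b)))))  →  m(p(p(m(b, a, s(b)))), a, m(s(b), a, s(m(b, m(m(a, a, s(b)), a, s(b)), s(b)))))   [R3 at 1.1.1.3]
2. m(p(p(m(b, a, s(b)))), a, m(s(b), a, s(m(b, m(m(a, a, s(b)), a, s(b)), s(b)))))  →  m(p(p(b)), a, m(s(b), a, s(m(b, m(m(a, a, s(b)), a, s(b)), s(b)))))   [R3 at 1.1.1]
3. m(p(p(b)), a, m(s(b), a, s(m(b, m(m(a, a, s(b)), a, s(b)), s(b)))))  →  m(p(p(b)), a, m(s(b), a, s(m(b, m(a, a, s(b)), s(b)))))   [R3 at 3.3.1.2]
4. m(p(p(b)), a, m(s(b), a, s(m(b, m(a, a, s(b)), s(b)))))  →  m(p(p(b)), a, m(s(b), a, s(m(b, a, s(b)))))   [R3 at 3.3.1.2]
5. m(p(p(b)), a, m(s(b), a, s(m(b, a, s(b)))))  →  m(p(p(b)), a, m(s(b), a, s(b)))   [R3 at 3.3.1]
6. m(p(p(b)), a, m(s(b), a, s(b)))  →  m(p(p(b)), a, s(b))   [R3 at 3]
7. m(p(p(b)), a, s(b))  →  p(p(b))   [R3 at ε]

p(p(b))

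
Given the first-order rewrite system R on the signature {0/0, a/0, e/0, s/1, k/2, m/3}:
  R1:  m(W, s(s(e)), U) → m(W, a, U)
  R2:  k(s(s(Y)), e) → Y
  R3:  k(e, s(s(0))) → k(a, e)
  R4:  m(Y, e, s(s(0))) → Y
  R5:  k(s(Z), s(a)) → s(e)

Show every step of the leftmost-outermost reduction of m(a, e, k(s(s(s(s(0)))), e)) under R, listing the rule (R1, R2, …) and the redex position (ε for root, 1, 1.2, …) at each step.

1. m(a, e, k(s(s(s(s(0)))), e))  →  m(a, e, s(s(0)))   [R2 at 3]
2. m(a, e, s(s(0)))  →  a   [R4 at ε]

a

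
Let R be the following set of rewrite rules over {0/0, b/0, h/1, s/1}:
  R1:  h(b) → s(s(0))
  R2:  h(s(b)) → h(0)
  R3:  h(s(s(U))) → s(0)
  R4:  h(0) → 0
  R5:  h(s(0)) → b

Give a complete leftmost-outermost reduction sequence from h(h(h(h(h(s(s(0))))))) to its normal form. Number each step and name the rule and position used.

1. h(h(h(h(h(s(s(0)))))))  →  h(h(h(h(s(0)))))   [R3 at 1.1.1.1]
2. h(h(h(h(s(0)))))  →  h(h(h(b)))   [R5 at 1.1.1]
3. h(h(h(b)))  →  h(h(s(s(0))))   [R1 at 1.1]
4. h(h(s(s(0))))  →  h(s(0))   [R3 at 1]
5. h(s(0))  →  b   [R5 at ε]

b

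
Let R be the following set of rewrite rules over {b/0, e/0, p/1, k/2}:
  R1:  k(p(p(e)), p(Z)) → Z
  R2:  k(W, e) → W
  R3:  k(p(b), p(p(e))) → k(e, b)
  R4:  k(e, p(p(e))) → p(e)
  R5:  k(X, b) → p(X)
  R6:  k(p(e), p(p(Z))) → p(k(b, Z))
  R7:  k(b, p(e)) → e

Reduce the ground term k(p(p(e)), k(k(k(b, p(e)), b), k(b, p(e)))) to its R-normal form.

1. k(p(p(e)), k(k(k(b, p(e)), b), k(b, p(e))))  →  k(p(p(e)), k(p(k(b, p(e))), k(b, p(e))))   [R5 at 2.1]
2. k(p(p(e)), k(p(k(b, p(e))), k(b, p(e))))  →  k(p(p(e)), k(p(e), k(b, p(e))))   [R7 at 2.1.1]
3. k(p(p(e)), k(p(e), k(b, p(e))))  →  k(p(p(e)), k(p(e), e))   [R7 at 2.2]
4. k(p(p(e)), k(p(e), e))  →  k(p(p(e)), p(e))   [R2 at 2]
5. k(p(p(e)), p(e))  →  e   [R1 at ε]

e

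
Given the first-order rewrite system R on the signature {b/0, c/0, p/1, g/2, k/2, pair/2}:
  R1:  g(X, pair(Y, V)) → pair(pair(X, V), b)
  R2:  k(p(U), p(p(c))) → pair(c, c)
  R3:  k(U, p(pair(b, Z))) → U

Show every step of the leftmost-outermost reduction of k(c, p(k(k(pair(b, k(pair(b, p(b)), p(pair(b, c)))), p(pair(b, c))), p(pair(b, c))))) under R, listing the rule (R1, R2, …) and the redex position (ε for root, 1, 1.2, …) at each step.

1. k(c, p(k(k(pair(b, k(pair(b, p(b)), p(pair(b, c)))), p(pair(b, c))), p(pair(b, c)))))  →  k(c, p(k(pair(b, k(pair(b, p(b)), p(pair(b, c)))), p(pair(b, c)))))   [R3 at 2.1]
2. k(c, p(k(pair(b, k(pair(b, p(b)), p(pair(b, c)))), p(pair(b, c)))))  →  k(c, p(pair(b, k(pair(b, p(b)), p(pair(b, c))))))   [R3 at 2.1]
3. k(c, p(pair(b, k(pair(b, p(b)), p(pair(b, c))))))  →  c   [R3 at ε]

c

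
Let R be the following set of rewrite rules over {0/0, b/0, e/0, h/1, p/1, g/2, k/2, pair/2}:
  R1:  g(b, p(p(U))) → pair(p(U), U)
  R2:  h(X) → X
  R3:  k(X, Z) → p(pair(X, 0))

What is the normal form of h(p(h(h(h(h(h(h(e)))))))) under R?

1. h(p(h(h(h(h(h(h(e))))))))  →  p(h(h(h(h(h(h(e)))))))   [R2 at ε]
2. p(h(h(h(h(h(h(e)))))))  →  p(h(h(h(h(h(e))))))   [R2 at 1]
3. p(h(h(h(h(h(e))))))  →  p(h(h(h(h(e)))))   [R2 at 1]
4. p(h(h(h(h(e)))))  →  p(h(h(h(e))))   [R2 at 1]
5. p(h(h(h(e))))  →  p(h(h(e)))   [R2 at 1]
6. p(h(h(e)))  →  p(h(e))   [R2 at 1]
7. p(h(e))  →  p(e)   [R2 at 1]

p(e)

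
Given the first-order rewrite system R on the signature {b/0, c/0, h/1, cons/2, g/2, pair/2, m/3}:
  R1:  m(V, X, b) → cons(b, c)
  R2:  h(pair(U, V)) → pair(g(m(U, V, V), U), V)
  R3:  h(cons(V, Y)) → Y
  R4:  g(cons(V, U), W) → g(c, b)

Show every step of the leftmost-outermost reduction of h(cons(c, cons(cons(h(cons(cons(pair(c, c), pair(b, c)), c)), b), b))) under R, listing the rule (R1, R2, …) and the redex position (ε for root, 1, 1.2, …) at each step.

1. h(cons(c, cons(cons(h(cons(cons(pair(c, c), pair(b, c)), c)), b), b)))  →  cons(cons(h(cons(cons(pair(c, c), pair(b, c)), c)), b), b)   [R3 at ε]
2. cons(cons(h(cons(cons(pair(c, c), pair(b, c)), c)), b), b)  →  cons(cons(c, b), b)   [R3 at 1.1]

cons(cons(c, b), b)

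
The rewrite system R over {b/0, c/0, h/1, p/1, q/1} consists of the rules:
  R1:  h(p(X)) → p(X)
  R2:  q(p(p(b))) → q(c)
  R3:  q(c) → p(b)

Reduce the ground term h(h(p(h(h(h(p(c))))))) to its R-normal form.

p(p(c))

1. h(h(p(h(h(h(p(c)))))))  →  h(p(h(h(h(p(c))))))   [R1 at 1]
2. h(p(h(h(h(p(c))))))  →  p(h(h(h(p(c)))))   [R1 at ε]
3. p(h(h(h(p(c)))))  →  p(h(h(p(c))))   [R1 at 1.1.1]
4. p(h(h(p(c))))  →  p(h(p(c)))   [R1 at 1.1]
5. p(h(p(c)))  →  p(p(c))   [R1 at 1]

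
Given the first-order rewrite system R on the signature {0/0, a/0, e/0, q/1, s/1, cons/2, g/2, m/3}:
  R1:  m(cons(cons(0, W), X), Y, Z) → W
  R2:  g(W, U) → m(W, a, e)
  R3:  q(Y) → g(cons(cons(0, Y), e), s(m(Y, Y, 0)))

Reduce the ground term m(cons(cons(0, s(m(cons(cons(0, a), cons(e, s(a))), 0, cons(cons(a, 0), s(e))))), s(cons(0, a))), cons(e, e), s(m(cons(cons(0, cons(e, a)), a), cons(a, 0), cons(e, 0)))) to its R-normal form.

1. m(cons(cons(0, s(m(cons(cons(0, a), cons(e, s(a))), 0, cons(cons(a, 0), s(e))))), s(cons(0, a))), cons(e, e), s(m(cons(cons(0, cons(e, a)), a), cons(a, 0), cons(e, 0))))  →  s(m(cons(cons(0, a), cons(e, s(a))), 0, cons(cons(a, 0), s(e))))   [R1 at ε]
2. s(m(cons(cons(0, a), cons(e, s(a))), 0, cons(cons(a, 0), s(e))))  →  s(a)   [R1 at 1]

s(a)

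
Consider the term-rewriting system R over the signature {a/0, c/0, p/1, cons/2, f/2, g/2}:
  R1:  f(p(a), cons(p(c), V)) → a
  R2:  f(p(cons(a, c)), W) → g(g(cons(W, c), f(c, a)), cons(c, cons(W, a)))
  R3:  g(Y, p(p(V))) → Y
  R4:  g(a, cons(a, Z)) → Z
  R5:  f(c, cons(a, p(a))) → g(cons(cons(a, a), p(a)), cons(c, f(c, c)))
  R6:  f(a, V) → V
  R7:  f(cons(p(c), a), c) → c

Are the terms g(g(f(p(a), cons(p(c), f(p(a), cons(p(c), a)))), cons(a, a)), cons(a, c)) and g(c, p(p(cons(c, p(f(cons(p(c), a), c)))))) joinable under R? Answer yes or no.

Reduce t₁ = g(g(f(p(a), cons(p(c), f(p(a), cons(p(c), a)))), cons(a, a)), cons(a, c)):
1. g(g(f(p(a), cons(p(c), f(p(a), cons(p(c), a)))), cons(a, a)), cons(a, c))  →  g(g(a, cons(a, a)), cons(a, c))   [R1 at 1.1]
2. g(g(a, cons(a, a)), cons(a, c))  →  g(a, cons(a, c))   [R4 at 1]
3. g(a, cons(a, c))  →  c   [R4 at ε]

Reduce t₂ = g(c, p(p(cons(c, p(f(cons(p(c), a), c)))))):
1. g(c, p(p(cons(c, p(f(cons(p(c), a), c))))))  →  c   [R3 at ε]

yes — NF(t₁) = c, NF(t₂) = c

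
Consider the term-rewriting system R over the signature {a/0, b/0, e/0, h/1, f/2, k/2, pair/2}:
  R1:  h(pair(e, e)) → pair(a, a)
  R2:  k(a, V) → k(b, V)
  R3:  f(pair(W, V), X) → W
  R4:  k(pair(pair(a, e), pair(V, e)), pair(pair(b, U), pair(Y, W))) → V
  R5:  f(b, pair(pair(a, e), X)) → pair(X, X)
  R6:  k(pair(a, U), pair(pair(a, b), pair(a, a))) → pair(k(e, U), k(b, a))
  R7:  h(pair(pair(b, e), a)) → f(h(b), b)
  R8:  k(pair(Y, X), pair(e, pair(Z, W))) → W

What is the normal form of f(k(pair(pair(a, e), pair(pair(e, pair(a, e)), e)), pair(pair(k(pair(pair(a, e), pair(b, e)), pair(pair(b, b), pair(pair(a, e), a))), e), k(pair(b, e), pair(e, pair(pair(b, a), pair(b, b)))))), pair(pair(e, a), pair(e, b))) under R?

1. f(k(pair(pair(a, e), pair(pair(e, pair(a, e)), e)), pair(pair(k(pair(pair(a, e), pair(b, e)), pair(pair(b, b), pair(pair(a, e), a))), e), k(pair(b, e), pair(e, pair(pair(b, a), pair(b, b)))))), pair(pair(e, a), pair(e, b)))  →  f(k(pair(pair(a, e), pair(pair(e, pair(a, e)), e)), pair(pair(b, e), k(pair(b, e), pair(e, pair(pair(b, a), pair(b, b)))))), pair(pair(e, a), pair(e, b)))   [R4 at 1.2.1.1]
2. f(k(pair(pair(a, e), pair(pair(e, pair(a, e)), e)), pair(pair(b, e), k(pair(b, e), pair(e, pair(pair(b, a), pair(b, b)))))), pair(pair(e, a), pair(e, b)))  →  f(k(pair(pair(a, e), pair(pair(e, pair(a, e)), e)), pair(pair(b, e), pair(b, b))), pair(pair(e, a), pair(e, b)))   [R8 at 1.2.2]
3. f(k(pair(pair(a, e), pair(pair(e, pair(a, e)), e)), pair(pair(b, e), pair(b, b))), pair(pair(e, a), pair(e, b)))  →  f(pair(e, pair(a, e)), pair(pair(e, a), pair(e, b)))   [R4 at 1]
4. f(pair(e, pair(a, e)), pair(pair(e, a), pair(e, b)))  →  e   [R3 at ε]

e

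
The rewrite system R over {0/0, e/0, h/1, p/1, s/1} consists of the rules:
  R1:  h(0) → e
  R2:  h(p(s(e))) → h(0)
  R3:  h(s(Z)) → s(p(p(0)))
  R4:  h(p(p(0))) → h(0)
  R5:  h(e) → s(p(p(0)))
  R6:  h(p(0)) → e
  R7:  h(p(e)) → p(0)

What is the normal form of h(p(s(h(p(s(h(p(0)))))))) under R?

1. h(p(s(h(p(s(h(p(0))))))))  →  h(p(s(h(p(s(e))))))   [R6 at 1.1.1.1.1.1]
2. h(p(s(h(p(s(e))))))  →  h(p(s(h(0))))   [R2 at 1.1.1]
3. h(p(s(h(0))))  →  h(p(s(e)))   [R1 at 1.1.1]
4. h(p(s(e)))  →  h(0)   [R2 at ε]
5. h(0)  →  e   [R1 at ε]

e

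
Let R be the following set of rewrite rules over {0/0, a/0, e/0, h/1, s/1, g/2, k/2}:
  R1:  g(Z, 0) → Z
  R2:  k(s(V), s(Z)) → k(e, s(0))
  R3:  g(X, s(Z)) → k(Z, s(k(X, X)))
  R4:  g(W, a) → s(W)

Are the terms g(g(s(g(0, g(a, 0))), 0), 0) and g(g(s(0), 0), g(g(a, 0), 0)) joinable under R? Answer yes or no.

yes — NF(t₁) = s(s(0)), NF(t₂) = s(s(0))

Reduce t₁ = g(g(s(g(0, g(a, 0))), 0), 0):
1. g(g(s(g(0, g(a, 0))), 0), 0)  →  g(s(g(0, g(a, 0))), 0)   [R1 at ε]
2. g(s(g(0, g(a, 0))), 0)  →  s(g(0, g(a, 0)))   [R1 at ε]
3. s(g(0, g(a, 0)))  →  s(g(0, a))   [R1 at 1.2]
4. s(g(0, a))  →  s(s(0))   [R4 at 1]

Reduce t₂ = g(g(s(0), 0), g(g(a, 0), 0)):
1. g(g(s(0), 0), g(g(a, 0), 0))  →  g(s(0), g(g(a, 0), 0))   [R1 at 1]
2. g(s(0), g(g(a, 0), 0))  →  g(s(0), g(a, 0))   [R1 at 2]
3. g(s(0), g(a, 0))  →  g(s(0), a)   [R1 at 2]
4. g(s(0), a)  →  s(s(0))   [R4 at ε]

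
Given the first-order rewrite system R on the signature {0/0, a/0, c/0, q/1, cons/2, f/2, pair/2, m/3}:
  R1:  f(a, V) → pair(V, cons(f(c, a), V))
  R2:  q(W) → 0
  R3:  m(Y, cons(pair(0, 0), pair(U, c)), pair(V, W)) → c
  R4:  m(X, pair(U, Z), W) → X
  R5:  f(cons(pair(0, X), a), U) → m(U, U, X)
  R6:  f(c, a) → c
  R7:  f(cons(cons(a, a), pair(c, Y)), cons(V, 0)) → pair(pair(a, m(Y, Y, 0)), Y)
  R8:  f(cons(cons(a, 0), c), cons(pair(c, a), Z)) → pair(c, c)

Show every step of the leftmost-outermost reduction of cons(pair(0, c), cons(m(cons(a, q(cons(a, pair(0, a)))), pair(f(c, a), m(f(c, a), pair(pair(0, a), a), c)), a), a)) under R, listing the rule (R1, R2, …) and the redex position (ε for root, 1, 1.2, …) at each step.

cons(pair(0, c), cons(cons(a, 0), a))

1. cons(pair(0, c), cons(m(cons(a, q(cons(a, pair(0, a)))), pair(f(c, a), m(f(c, a), pair(pair(0, a), a), c)), a), a))  →  cons(pair(0, c), cons(cons(a, q(cons(a, pair(0, a)))), a))   [R4 at 2.1]
2. cons(pair(0, c), cons(cons(a, q(cons(a, pair(0, a)))), a))  →  cons(pair(0, c), cons(cons(a, 0), a))   [R2 at 2.1.2]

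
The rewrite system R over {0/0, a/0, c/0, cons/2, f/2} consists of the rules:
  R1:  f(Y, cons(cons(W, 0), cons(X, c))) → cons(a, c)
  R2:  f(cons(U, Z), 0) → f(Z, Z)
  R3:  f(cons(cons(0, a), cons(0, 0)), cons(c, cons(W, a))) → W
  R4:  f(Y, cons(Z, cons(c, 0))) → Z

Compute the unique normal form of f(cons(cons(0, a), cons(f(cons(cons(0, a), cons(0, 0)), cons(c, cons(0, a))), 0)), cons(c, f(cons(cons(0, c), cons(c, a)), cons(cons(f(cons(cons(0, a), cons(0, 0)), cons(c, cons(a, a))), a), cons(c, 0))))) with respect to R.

a

1. f(cons(cons(0, a), cons(f(cons(cons(0, a), cons(0, 0)), cons(c, cons(0, a))), 0)), cons(c, f(cons(cons(0, c), cons(c, a)), cons(cons(f(cons(cons(0, a), cons(0, 0)), cons(c, cons(a, a))), a), cons(c, 0)))))  →  f(cons(cons(0, a), cons(0, 0)), cons(c, f(cons(cons(0, c), cons(c, a)), cons(cons(f(cons(cons(0, a), cons(0, 0)), cons(c, cons(a, a))), a), cons(c, 0)))))   [R3 at 1.2.1]
2. f(cons(cons(0, a), cons(0, 0)), cons(c, f(cons(cons(0, c), cons(c, a)), cons(cons(f(cons(cons(0, a), cons(0, 0)), cons(c, cons(a, a))), a), cons(c, 0)))))  →  f(cons(cons(0, a), cons(0, 0)), cons(c, cons(f(cons(cons(0, a), cons(0, 0)), cons(c, cons(a, a))), a)))   [R4 at 2.2]
3. f(cons(cons(0, a), cons(0, 0)), cons(c, cons(f(cons(cons(0, a), cons(0, 0)), cons(c, cons(a, a))), a)))  →  f(cons(cons(0, a), cons(0, 0)), cons(c, cons(a, a)))   [R3 at ε]
4. f(cons(cons(0, a), cons(0, 0)), cons(c, cons(a, a)))  →  a   [R3 at ε]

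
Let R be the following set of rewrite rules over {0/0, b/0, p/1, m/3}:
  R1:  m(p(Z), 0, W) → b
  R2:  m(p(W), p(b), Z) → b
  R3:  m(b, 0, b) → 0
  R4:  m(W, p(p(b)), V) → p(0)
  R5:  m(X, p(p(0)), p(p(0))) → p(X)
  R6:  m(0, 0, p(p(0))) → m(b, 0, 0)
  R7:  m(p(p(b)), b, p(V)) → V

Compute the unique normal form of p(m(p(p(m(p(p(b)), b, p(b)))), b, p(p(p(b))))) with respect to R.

p(p(p(b)))

1. p(m(p(p(m(p(p(b)), b, p(b)))), b, p(p(p(b)))))  →  p(m(p(p(b)), b, p(p(p(b)))))   [R7 at 1.1.1.1]
2. p(m(p(p(b)), b, p(p(p(b)))))  →  p(p(p(b)))   [R7 at 1]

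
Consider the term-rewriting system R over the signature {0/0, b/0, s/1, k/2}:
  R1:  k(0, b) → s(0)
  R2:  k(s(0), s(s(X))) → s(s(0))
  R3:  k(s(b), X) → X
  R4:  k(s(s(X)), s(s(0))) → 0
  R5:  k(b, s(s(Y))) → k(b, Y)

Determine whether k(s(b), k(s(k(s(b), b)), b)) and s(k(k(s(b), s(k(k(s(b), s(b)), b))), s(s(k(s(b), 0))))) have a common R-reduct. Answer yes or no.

no — NF(t₁) = b, NF(t₂) = s(s(s(0)))

Reduce t₁ = k(s(b), k(s(k(s(b), b)), b)):
1. k(s(b), k(s(k(s(b), b)), b))  →  k(s(k(s(b), b)), b)   [R3 at ε]
2. k(s(k(s(b), b)), b)  →  k(s(b), b)   [R3 at 1.1]
3. k(s(b), b)  →  b   [R3 at ε]

Reduce t₂ = s(k(k(s(b), s(k(k(s(b), s(b)), b))), s(s(k(s(b), 0))))):
1. s(k(k(s(b), s(k(k(s(b), s(b)), b))), s(s(k(s(b), 0)))))  →  s(k(s(k(k(s(b), s(b)), b)), s(s(k(s(b), 0)))))   [R3 at 1.1]
2. s(k(s(k(k(s(b), s(b)), b)), s(s(k(s(b), 0)))))  →  s(k(s(k(s(b), b)), s(s(k(s(b), 0)))))   [R3 at 1.1.1.1]
3. s(k(s(k(s(b), b)), s(s(k(s(b), 0)))))  →  s(k(s(b), s(s(k(s(b), 0)))))   [R3 at 1.1.1]
4. s(k(s(b), s(s(k(s(b), 0)))))  →  s(s(s(k(s(b), 0))))   [R3 at 1]
5. s(s(s(k(s(b), 0))))  →  s(s(s(0)))   [R3 at 1.1.1]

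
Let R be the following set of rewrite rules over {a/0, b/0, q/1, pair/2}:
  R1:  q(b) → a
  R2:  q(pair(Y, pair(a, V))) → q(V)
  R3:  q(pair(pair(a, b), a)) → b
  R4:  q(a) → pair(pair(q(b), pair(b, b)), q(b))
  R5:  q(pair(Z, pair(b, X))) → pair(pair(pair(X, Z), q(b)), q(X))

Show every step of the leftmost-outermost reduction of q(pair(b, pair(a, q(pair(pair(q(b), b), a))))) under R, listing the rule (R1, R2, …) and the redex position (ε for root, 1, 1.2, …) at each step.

1. q(pair(b, pair(a, q(pair(pair(q(b), b), a)))))  →  q(q(pair(pair(q(b), b), a)))   [R2 at ε]
2. q(q(pair(pair(q(b), b), a)))  →  q(q(pair(pair(a, b), a)))   [R1 at 1.1.1.1]
3. q(q(pair(pair(a, b), a)))  →  q(b)   [R3 at 1]
4. q(b)  →  a   [R1 at ε]

a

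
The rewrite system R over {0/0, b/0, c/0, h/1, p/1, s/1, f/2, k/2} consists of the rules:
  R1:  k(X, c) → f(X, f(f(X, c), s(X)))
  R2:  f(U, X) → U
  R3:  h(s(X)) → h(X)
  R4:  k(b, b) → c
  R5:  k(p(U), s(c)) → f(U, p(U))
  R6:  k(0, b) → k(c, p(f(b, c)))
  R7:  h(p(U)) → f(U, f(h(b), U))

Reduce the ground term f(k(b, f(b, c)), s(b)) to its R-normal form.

1. f(k(b, f(b, c)), s(b))  →  k(b, f(b, c))   [R2 at ε]
2. k(b, f(b, c))  →  k(b, b)   [R2 at 2]
3. k(b, b)  →  c   [R4 at ε]

c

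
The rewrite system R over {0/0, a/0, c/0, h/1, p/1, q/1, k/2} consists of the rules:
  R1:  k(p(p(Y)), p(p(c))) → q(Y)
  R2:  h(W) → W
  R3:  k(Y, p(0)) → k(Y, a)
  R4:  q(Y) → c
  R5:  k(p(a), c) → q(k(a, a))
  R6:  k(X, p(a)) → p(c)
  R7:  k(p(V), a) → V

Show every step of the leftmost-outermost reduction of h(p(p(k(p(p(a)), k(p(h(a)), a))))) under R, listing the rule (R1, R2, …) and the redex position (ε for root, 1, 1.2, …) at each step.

1. h(p(p(k(p(p(a)), k(p(h(a)), a)))))  →  p(p(k(p(p(a)), k(p(h(a)), a))))   [R2 at ε]
2. p(p(k(p(p(a)), k(p(h(a)), a))))  →  p(p(k(p(p(a)), h(a))))   [R7 at 1.1.2]
3. p(p(k(p(p(a)), h(a))))  →  p(p(k(p(p(a)), a)))   [R2 at 1.1.2]
4. p(p(k(p(p(a)), a)))  →  p(p(p(a)))   [R7 at 1.1]

p(p(p(a)))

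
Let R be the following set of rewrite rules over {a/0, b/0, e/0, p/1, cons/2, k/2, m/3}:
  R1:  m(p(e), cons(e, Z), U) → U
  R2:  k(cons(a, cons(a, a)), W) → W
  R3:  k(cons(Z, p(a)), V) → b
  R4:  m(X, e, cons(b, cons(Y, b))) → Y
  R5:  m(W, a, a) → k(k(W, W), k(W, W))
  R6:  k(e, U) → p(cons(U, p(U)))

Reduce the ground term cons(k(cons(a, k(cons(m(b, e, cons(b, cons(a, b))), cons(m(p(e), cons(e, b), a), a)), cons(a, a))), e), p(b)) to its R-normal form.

cons(e, p(b))

1. cons(k(cons(a, k(cons(m(b, e, cons(b, cons(a, b))), cons(m(p(e), cons(e, b), a), a)), cons(a, a))), e), p(b))  →  cons(k(cons(a, k(cons(a, cons(m(p(e), cons(e, b), a), a)), cons(a, a))), e), p(b))   [R4 at 1.1.2.1.1]
2. cons(k(cons(a, k(cons(a, cons(m(p(e), cons(e, b), a), a)), cons(a, a))), e), p(b))  →  cons(k(cons(a, k(cons(a, cons(a, a)), cons(a, a))), e), p(b))   [R1 at 1.1.2.1.2.1]
3. cons(k(cons(a, k(cons(a, cons(a, a)), cons(a, a))), e), p(b))  →  cons(k(cons(a, cons(a, a)), e), p(b))   [R2 at 1.1.2]
4. cons(k(cons(a, cons(a, a)), e), p(b))  →  cons(e, p(b))   [R2 at 1]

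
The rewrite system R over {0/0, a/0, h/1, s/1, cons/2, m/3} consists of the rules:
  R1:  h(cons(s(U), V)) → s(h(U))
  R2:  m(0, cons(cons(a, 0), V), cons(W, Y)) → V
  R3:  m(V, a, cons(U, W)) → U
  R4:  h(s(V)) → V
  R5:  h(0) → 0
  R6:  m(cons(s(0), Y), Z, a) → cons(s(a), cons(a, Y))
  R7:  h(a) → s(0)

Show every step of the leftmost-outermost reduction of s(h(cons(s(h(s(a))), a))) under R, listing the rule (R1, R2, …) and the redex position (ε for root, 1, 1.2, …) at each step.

s(s(s(0)))

1. s(h(cons(s(h(s(a))), a)))  →  s(s(h(h(s(a)))))   [R1 at 1]
2. s(s(h(h(s(a)))))  →  s(s(h(a)))   [R4 at 1.1.1]
3. s(s(h(a)))  →  s(s(s(0)))   [R7 at 1.1]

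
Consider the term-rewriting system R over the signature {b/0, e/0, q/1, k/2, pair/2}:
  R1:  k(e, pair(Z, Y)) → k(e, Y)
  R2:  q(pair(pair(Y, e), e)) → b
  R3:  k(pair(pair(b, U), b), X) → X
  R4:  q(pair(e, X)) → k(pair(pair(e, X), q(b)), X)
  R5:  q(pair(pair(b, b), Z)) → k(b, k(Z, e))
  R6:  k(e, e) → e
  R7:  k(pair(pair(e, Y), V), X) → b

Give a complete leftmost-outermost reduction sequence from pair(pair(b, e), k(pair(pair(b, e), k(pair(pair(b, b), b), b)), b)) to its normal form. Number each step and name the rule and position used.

pair(pair(b, e), b)

1. pair(pair(b, e), k(pair(pair(b, e), k(pair(pair(b, b), b), b)), b))  →  pair(pair(b, e), k(pair(pair(b, e), b), b))   [R3 at 2.1.2]
2. pair(pair(b, e), k(pair(pair(b, e), b), b))  →  pair(pair(b, e), b)   [R3 at 2]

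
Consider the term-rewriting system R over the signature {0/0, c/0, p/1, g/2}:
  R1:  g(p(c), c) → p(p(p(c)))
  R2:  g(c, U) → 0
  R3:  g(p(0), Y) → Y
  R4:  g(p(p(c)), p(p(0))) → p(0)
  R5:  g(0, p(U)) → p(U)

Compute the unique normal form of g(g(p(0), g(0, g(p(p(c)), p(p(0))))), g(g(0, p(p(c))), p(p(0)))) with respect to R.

p(0)

1. g(g(p(0), g(0, g(p(p(c)), p(p(0))))), g(g(0, p(p(c))), p(p(0))))  →  g(g(0, g(p(p(c)), p(p(0)))), g(g(0, p(p(c))), p(p(0))))   [R3 at 1]
2. g(g(0, g(p(p(c)), p(p(0)))), g(g(0, p(p(c))), p(p(0))))  →  g(g(0, p(0)), g(g(0, p(p(c))), p(p(0))))   [R4 at 1.2]
3. g(g(0, p(0)), g(g(0, p(p(c))), p(p(0))))  →  g(p(0), g(g(0, p(p(c))), p(p(0))))   [R5 at 1]
4. g(p(0), g(g(0, p(p(c))), p(p(0))))  →  g(g(0, p(p(c))), p(p(0)))   [R3 at ε]
5. g(g(0, p(p(c))), p(p(0)))  →  g(p(p(c)), p(p(0)))   [R5 at 1]
6. g(p(p(c)), p(p(0)))  →  p(0)   [R4 at ε]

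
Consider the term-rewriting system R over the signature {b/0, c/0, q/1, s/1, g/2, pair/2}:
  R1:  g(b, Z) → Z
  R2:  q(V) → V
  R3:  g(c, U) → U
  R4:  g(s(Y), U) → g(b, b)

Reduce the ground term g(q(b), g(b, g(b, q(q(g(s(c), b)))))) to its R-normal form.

b

1. g(q(b), g(b, g(b, q(q(g(s(c), b))))))  →  g(b, g(b, g(b, q(q(g(s(c), b))))))   [R2 at 1]
2. g(b, g(b, g(b, q(q(g(s(c), b))))))  →  g(b, g(b, q(q(g(s(c), b)))))   [R1 at ε]
3. g(b, g(b, q(q(g(s(c), b)))))  →  g(b, q(q(g(s(c), b))))   [R1 at ε]
4. g(b, q(q(g(s(c), b))))  →  q(q(g(s(c), b)))   [R1 at ε]
5. q(q(g(s(c), b)))  →  q(g(s(c), b))   [R2 at ε]
6. q(g(s(c), b))  →  g(s(c), b)   [R2 at ε]
7. g(s(c), b)  →  g(b, b)   [R4 at ε]
8. g(b, b)  →  b   [R1 at ε]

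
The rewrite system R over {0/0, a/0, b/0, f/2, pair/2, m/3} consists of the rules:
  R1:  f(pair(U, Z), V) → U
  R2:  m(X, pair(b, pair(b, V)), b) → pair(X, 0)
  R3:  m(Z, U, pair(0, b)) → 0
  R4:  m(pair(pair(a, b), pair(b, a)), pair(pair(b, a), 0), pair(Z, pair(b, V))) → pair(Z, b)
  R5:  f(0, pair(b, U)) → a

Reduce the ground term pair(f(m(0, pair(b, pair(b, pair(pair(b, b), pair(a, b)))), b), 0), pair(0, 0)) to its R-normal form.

1. pair(f(m(0, pair(b, pair(b, pair(pair(b, b), pair(a, b)))), b), 0), pair(0, 0))  →  pair(f(pair(0, 0), 0), pair(0, 0))   [R2 at 1.1]
2. pair(f(pair(0, 0), 0), pair(0, 0))  →  pair(0, pair(0, 0))   [R1 at 1]

pair(0, pair(0, 0))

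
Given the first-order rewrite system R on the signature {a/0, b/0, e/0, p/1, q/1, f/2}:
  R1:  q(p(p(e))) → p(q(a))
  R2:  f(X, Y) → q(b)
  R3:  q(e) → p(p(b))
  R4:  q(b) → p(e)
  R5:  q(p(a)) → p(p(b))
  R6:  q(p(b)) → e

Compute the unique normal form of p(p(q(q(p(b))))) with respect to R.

1. p(p(q(q(p(b)))))  →  p(p(q(e)))   [R6 at 1.1.1]
2. p(p(q(e)))  →  p(p(p(p(b))))   [R3 at 1.1]

p(p(p(p(b))))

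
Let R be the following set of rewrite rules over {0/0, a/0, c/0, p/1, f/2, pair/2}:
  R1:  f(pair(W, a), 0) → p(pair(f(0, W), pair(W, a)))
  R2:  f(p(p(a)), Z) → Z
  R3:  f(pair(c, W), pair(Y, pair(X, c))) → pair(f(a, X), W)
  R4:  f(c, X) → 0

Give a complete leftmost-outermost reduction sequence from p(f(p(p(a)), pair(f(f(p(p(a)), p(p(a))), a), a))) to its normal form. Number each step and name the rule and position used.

1. p(f(p(p(a)), pair(f(f(p(p(a)), p(p(a))), a), a)))  →  p(pair(f(f(p(p(a)), p(p(a))), a), a))   [R2 at 1]
2. p(pair(f(f(p(p(a)), p(p(a))), a), a))  →  p(pair(f(p(p(a)), a), a))   [R2 at 1.1.1]
3. p(pair(f(p(p(a)), a), a))  →  p(pair(a, a))   [R2 at 1.1]

p(pair(a, a))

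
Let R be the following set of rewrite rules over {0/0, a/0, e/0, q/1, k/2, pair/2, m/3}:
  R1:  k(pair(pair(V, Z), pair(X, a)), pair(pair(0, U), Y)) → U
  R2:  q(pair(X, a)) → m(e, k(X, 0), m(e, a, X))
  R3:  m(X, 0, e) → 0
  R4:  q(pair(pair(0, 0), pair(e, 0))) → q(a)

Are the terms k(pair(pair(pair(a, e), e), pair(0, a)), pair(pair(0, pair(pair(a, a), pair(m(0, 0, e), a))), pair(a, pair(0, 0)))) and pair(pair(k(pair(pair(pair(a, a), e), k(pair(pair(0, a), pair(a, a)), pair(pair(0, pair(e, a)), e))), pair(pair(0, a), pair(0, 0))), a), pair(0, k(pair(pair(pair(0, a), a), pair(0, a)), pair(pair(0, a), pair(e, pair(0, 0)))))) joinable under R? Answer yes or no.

yes — NF(t₁) = pair(pair(a, a), pair(0, a)), NF(t₂) = pair(pair(a, a), pair(0, a))

Reduce t₁ = k(pair(pair(pair(a, e), e), pair(0, a)), pair(pair(0, pair(pair(a, a), pair(m(0, 0, e), a))), pair(a, pair(0, 0)))):
1. k(pair(pair(pair(a, e), e), pair(0, a)), pair(pair(0, pair(pair(a, a), pair(m(0, 0, e), a))), pair(a, pair(0, 0))))  →  pair(pair(a, a), pair(m(0, 0, e), a))   [R1 at ε]
2. pair(pair(a, a), pair(m(0, 0, e), a))  →  pair(pair(a, a), pair(0, a))   [R3 at 2.1]

Reduce t₂ = pair(pair(k(pair(pair(pair(a, a), e), k(pair(pair(0, a), pair(a, a)), pair(pair(0, pair(e, a)), e))), pair(pair(0, a), pair(0, 0))), a), pair(0, k(pair(pair(pair(0, a), a), pair(0, a)), pair(pair(0, a), pair(e, pair(0, 0)))))):
1. pair(pair(k(pair(pair(pair(a, a), e), k(pair(pair(0, a), pair(a, a)), pair(pair(0, pair(e, a)), e))), pair(pair(0, a), pair(0, 0))), a), pair(0, k(pair(pair(pair(0, a), a), pair(0, a)), pair(pair(0, a), pair(e, pair(0, 0))))))  →  pair(pair(k(pair(pair(pair(a, a), e), pair(e, a)), pair(pair(0, a), pair(0, 0))), a), pair(0, k(pair(pair(pair(0, a), a), pair(0, a)), pair(pair(0, a), pair(e, pair(0, 0))))))   [R1 at 1.1.1.2]
2. pair(pair(k(pair(pair(pair(a, a), e), pair(e, a)), pair(pair(0, a), pair(0, 0))), a), pair(0, k(pair(pair(pair(0, a), a), pair(0, a)), pair(pair(0, a), pair(e, pair(0, 0))))))  →  pair(pair(a, a), pair(0, k(pair(pair(pair(0, a), a), pair(0, a)), pair(pair(0, a), pair(e, pair(0, 0))))))   [R1 at 1.1]
3. pair(pair(a, a), pair(0, k(pair(pair(pair(0, a), a), pair(0, a)), pair(pair(0, a), pair(e, pair(0, 0))))))  →  pair(pair(a, a), pair(0, a))   [R1 at 2.2]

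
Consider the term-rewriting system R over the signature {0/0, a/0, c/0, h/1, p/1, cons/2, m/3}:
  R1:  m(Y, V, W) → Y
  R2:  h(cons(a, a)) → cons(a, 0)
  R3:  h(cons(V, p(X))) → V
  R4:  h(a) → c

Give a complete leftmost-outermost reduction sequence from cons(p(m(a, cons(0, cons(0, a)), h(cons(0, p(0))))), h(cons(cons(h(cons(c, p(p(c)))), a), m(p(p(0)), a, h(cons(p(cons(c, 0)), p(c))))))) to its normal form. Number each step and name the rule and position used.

1. cons(p(m(a, cons(0, cons(0, a)), h(cons(0, p(0))))), h(cons(cons(h(cons(c, p(p(c)))), a), m(p(p(0)), a, h(cons(p(cons(c, 0)), p(c)))))))  →  cons(p(a), h(cons(cons(h(cons(c, p(p(c)))), a), m(p(p(0)), a, h(cons(p(cons(c, 0)), p(c)))))))   [R1 at 1.1]
2. cons(p(a), h(cons(cons(h(cons(c, p(p(c)))), a), m(p(p(0)), a, h(cons(p(cons(c, 0)), p(c)))))))  →  cons(p(a), h(cons(cons(c, a), m(p(p(0)), a, h(cons(p(cons(c, 0)), p(c)))))))   [R3 at 2.1.1.1]
3. cons(p(a), h(cons(cons(c, a), m(p(p(0)), a, h(cons(p(cons(c, 0)), p(c)))))))  →  cons(p(a), h(cons(cons(c, a), p(p(0)))))   [R1 at 2.1.2]
4. cons(p(a), h(cons(cons(c, a), p(p(0)))))  →  cons(p(a), cons(c, a))   [R3 at 2]

cons(p(a), cons(c, a))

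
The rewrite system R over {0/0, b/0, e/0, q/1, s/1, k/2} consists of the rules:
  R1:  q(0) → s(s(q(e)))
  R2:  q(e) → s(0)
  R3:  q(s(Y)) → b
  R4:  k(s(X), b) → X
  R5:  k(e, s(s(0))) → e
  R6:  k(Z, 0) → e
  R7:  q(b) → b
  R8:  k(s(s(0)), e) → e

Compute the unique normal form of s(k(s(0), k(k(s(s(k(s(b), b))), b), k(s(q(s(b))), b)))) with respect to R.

s(0)

1. s(k(s(0), k(k(s(s(k(s(b), b))), b), k(s(q(s(b))), b))))  →  s(k(s(0), k(s(k(s(b), b)), k(s(q(s(b))), b))))   [R4 at 1.2.1]
2. s(k(s(0), k(s(k(s(b), b)), k(s(q(s(b))), b))))  →  s(k(s(0), k(s(b), k(s(q(s(b))), b))))   [R4 at 1.2.1.1]
3. s(k(s(0), k(s(b), k(s(q(s(b))), b))))  →  s(k(s(0), k(s(b), q(s(b)))))   [R4 at 1.2.2]
4. s(k(s(0), k(s(b), q(s(b)))))  →  s(k(s(0), k(s(b), b)))   [R3 at 1.2.2]
5. s(k(s(0), k(s(b), b)))  →  s(k(s(0), b))   [R4 at 1.2]
6. s(k(s(0), b))  →  s(0)   [R4 at 1]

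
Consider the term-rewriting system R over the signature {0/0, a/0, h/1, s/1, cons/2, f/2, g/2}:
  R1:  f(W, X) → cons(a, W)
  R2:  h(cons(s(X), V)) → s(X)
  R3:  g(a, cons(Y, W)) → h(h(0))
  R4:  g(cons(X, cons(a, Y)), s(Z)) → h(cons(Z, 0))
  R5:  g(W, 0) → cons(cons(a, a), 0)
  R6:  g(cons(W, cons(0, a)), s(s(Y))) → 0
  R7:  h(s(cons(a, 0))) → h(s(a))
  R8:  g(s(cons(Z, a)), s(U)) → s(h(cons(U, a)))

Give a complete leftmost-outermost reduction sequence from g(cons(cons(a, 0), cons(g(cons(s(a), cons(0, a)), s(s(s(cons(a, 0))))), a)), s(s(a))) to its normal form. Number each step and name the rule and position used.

0

1. g(cons(cons(a, 0), cons(g(cons(s(a), cons(0, a)), s(s(s(cons(a, 0))))), a)), s(s(a)))  →  g(cons(cons(a, 0), cons(0, a)), s(s(a)))   [R6 at 1.2.1]
2. g(cons(cons(a, 0), cons(0, a)), s(s(a)))  →  0   [R6 at ε]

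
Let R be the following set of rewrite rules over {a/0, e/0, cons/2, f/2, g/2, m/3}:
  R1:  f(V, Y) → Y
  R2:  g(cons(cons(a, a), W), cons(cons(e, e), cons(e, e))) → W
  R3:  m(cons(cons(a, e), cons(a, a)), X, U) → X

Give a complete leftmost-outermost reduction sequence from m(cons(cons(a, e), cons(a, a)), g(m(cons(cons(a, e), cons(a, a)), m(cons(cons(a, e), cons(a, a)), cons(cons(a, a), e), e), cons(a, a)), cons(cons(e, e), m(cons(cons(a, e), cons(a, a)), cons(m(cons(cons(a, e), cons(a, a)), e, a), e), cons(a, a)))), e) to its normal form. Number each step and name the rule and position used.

e

1. m(cons(cons(a, e), cons(a, a)), g(m(cons(cons(a, e), cons(a, a)), m(cons(cons(a, e), cons(a, a)), cons(cons(a, a), e), e), cons(a, a)), cons(cons(e, e), m(cons(cons(a, e), cons(a, a)), cons(m(cons(cons(a, e), cons(a, a)), e, a), e), cons(a, a)))), e)  →  g(m(cons(cons(a, e), cons(a, a)), m(cons(cons(a, e), cons(a, a)), cons(cons(a, a), e), e), cons(a, a)), cons(cons(e, e), m(cons(cons(a, e), cons(a, a)), cons(m(cons(cons(a, e), cons(a, a)), e, a), e), cons(a, a))))   [R3 at ε]
2. g(m(cons(cons(a, e), cons(a, a)), m(cons(cons(a, e), cons(a, a)), cons(cons(a, a), e), e), cons(a, a)), cons(cons(e, e), m(cons(cons(a, e), cons(a, a)), cons(m(cons(cons(a, e), cons(a, a)), e, a), e), cons(a, a))))  →  g(m(cons(cons(a, e), cons(a, a)), cons(cons(a, a), e), e), cons(cons(e, e), m(cons(cons(a, e), cons(a, a)), cons(m(cons(cons(a, e), cons(a, a)), e, a), e), cons(a, a))))   [R3 at 1]
3. g(m(cons(cons(a, e), cons(a, a)), cons(cons(a, a), e), e), cons(cons(e, e), m(cons(cons(a, e), cons(a, a)), cons(m(cons(cons(a, e), cons(a, a)), e, a), e), cons(a, a))))  →  g(cons(cons(a, a), e), cons(cons(e, e), m(cons(cons(a, e), cons(a, a)), cons(m(cons(cons(a, e), cons(a, a)), e, a), e), cons(a, a))))   [R3 at 1]
4. g(cons(cons(a, a), e), cons(cons(e, e), m(cons(cons(a, e), cons(a, a)), cons(m(cons(cons(a, e), cons(a, a)), e, a), e), cons(a, a))))  →  g(cons(cons(a, a), e), cons(cons(e, e), cons(m(cons(cons(a, e), cons(a, a)), e, a), e)))   [R3 at 2.2]
5. g(cons(cons(a, a), e), cons(cons(e, e), cons(m(cons(cons(a, e), cons(a, a)), e, a), e)))  →  g(cons(cons(a, a), e), cons(cons(e, e), cons(e, e)))   [R3 at 2.2.1]
6. g(cons(cons(a, a), e), cons(cons(e, e), cons(e, e)))  →  e   [R2 at ε]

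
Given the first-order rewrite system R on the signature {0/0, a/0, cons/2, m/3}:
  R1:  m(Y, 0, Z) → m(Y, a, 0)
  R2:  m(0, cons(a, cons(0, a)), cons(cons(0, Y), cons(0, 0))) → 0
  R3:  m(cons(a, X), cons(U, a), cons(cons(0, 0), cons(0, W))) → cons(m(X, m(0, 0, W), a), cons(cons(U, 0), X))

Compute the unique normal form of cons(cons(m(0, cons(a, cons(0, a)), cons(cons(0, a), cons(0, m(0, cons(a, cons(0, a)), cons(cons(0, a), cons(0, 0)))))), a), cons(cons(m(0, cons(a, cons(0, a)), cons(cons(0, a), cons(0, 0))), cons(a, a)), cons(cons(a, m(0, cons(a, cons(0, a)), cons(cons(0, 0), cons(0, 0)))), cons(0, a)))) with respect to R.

cons(cons(0, a), cons(cons(0, cons(a, a)), cons(cons(a, 0), cons(0, a))))

1. cons(cons(m(0, cons(a, cons(0, a)), cons(cons(0, a), cons(0, m(0, cons(a, cons(0, a)), cons(cons(0, a), cons(0, 0)))))), a), cons(cons(m(0, cons(a, cons(0, a)), cons(cons(0, a), cons(0, 0))), cons(a, a)), cons(cons(a, m(0, cons(a, cons(0, a)), cons(cons(0, 0), cons(0, 0)))), cons(0, a))))  →  cons(cons(m(0, cons(a, cons(0, a)), cons(cons(0, a), cons(0, 0))), a), cons(cons(m(0, cons(a, cons(0, a)), cons(cons(0, a), cons(0, 0))), cons(a, a)), cons(cons(a, m(0, cons(a, cons(0, a)), cons(cons(0, 0), cons(0, 0)))), cons(0, a))))   [R2 at 1.1.3.2.2]
2. cons(cons(m(0, cons(a, cons(0, a)), cons(cons(0, a), cons(0, 0))), a), cons(cons(m(0, cons(a, cons(0, a)), cons(cons(0, a), cons(0, 0))), cons(a, a)), cons(cons(a, m(0, cons(a, cons(0, a)), cons(cons(0, 0), cons(0, 0)))), cons(0, a))))  →  cons(cons(0, a), cons(cons(m(0, cons(a, cons(0, a)), cons(cons(0, a), cons(0, 0))), cons(a, a)), cons(cons(a, m(0, cons(a, cons(0, a)), cons(cons(0, 0), cons(0, 0)))), cons(0, a))))   [R2 at 1.1]
3. cons(cons(0, a), cons(cons(m(0, cons(a, cons(0, a)), cons(cons(0, a), cons(0, 0))), cons(a, a)), cons(cons(a, m(0, cons(a, cons(0, a)), cons(cons(0, 0), cons(0, 0)))), cons(0, a))))  →  cons(cons(0, a), cons(cons(0, cons(a, a)), cons(cons(a, m(0, cons(a, cons(0, a)), cons(cons(0, 0), cons(0, 0)))), cons(0, a))))   [R2 at 2.1.1]
4. cons(cons(0, a), cons(cons(0, cons(a, a)), cons(cons(a, m(0, cons(a, cons(0, a)), cons(cons(0, 0), cons(0, 0)))), cons(0, a))))  →  cons(cons(0, a), cons(cons(0, cons(a, a)), cons(cons(a, 0), cons(0, a))))   [R2 at 2.2.1.2]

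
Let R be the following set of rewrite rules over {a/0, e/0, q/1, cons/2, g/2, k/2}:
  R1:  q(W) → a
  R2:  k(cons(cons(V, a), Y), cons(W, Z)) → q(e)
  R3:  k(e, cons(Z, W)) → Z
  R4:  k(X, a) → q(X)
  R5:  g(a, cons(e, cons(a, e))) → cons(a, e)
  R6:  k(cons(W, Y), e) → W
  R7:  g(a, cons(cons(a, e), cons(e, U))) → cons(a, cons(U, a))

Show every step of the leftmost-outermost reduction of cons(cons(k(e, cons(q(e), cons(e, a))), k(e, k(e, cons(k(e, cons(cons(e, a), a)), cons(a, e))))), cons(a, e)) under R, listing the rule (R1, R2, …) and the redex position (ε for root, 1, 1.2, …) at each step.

1. cons(cons(k(e, cons(q(e), cons(e, a))), k(e, k(e, cons(k(e, cons(cons(e, a), a)), cons(a, e))))), cons(a, e))  →  cons(cons(q(e), k(e, k(e, cons(k(e, cons(cons(e, a), a)), cons(a, e))))), cons(a, e))   [R3 at 1.1]
2. cons(cons(q(e), k(e, k(e, cons(k(e, cons(cons(e, a), a)), cons(a, e))))), cons(a, e))  →  cons(cons(a, k(e, k(e, cons(k(e, cons(cons(e, a), a)), cons(a, e))))), cons(a, e))   [R1 at 1.1]
3. cons(cons(a, k(e, k(e, cons(k(e, cons(cons(e, a), a)), cons(a, e))))), cons(a, e))  →  cons(cons(a, k(e, k(e, cons(cons(e, a), a)))), cons(a, e))   [R3 at 1.2.2]
4. cons(cons(a, k(e, k(e, cons(cons(e, a), a)))), cons(a, e))  →  cons(cons(a, k(e, cons(e, a))), cons(a, e))   [R3 at 1.2.2]
5. cons(cons(a, k(e, cons(e, a))), cons(a, e))  →  cons(cons(a, e), cons(a, e))   [R3 at 1.2]

cons(cons(a, e), cons(a, e))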